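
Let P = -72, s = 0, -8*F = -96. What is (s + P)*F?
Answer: -864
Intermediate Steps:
F = 12 (F = -⅛*(-96) = 12)
(s + P)*F = (0 - 72)*12 = -72*12 = -864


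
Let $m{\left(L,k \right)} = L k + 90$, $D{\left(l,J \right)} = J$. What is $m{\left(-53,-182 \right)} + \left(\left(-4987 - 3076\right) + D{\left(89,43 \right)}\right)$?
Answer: $1716$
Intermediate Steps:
$m{\left(L,k \right)} = 90 + L k$
$m{\left(-53,-182 \right)} + \left(\left(-4987 - 3076\right) + D{\left(89,43 \right)}\right) = \left(90 - -9646\right) + \left(\left(-4987 - 3076\right) + 43\right) = \left(90 + 9646\right) + \left(-8063 + 43\right) = 9736 - 8020 = 1716$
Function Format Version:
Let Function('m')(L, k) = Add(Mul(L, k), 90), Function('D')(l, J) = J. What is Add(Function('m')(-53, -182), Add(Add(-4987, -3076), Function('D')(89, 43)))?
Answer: 1716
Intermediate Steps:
Function('m')(L, k) = Add(90, Mul(L, k))
Add(Function('m')(-53, -182), Add(Add(-4987, -3076), Function('D')(89, 43))) = Add(Add(90, Mul(-53, -182)), Add(Add(-4987, -3076), 43)) = Add(Add(90, 9646), Add(-8063, 43)) = Add(9736, -8020) = 1716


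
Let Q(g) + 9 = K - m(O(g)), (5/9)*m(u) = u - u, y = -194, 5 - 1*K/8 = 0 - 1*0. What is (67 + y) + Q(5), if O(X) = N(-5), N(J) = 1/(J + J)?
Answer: -96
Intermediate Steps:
K = 40 (K = 40 - 8*(0 - 1*0) = 40 - 8*(0 + 0) = 40 - 8*0 = 40 + 0 = 40)
N(J) = 1/(2*J)
O(X) = -⅒ (O(X) = (½)/(-5) = (½)*(-⅕) = -⅒)
m(u) = 0 (m(u) = 9*(u - u)/5 = (9/5)*0 = 0)
Q(g) = 31 (Q(g) = -9 + (40 - 1*0) = -9 + (40 + 0) = -9 + 40 = 31)
(67 + y) + Q(5) = (67 - 194) + 31 = -127 + 31 = -96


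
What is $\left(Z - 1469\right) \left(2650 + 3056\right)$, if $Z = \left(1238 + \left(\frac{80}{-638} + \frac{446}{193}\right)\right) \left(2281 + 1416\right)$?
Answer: $\frac{1610188376956362}{61567} \approx 2.6153 \cdot 10^{10}$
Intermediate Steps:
$Z = \frac{282282586500}{61567}$ ($Z = \left(1238 + \left(80 \left(- \frac{1}{638}\right) + 446 \cdot \frac{1}{193}\right)\right) 3697 = \left(1238 + \left(- \frac{40}{319} + \frac{446}{193}\right)\right) 3697 = \left(1238 + \frac{134554}{61567}\right) 3697 = \frac{76354500}{61567} \cdot 3697 = \frac{282282586500}{61567} \approx 4.585 \cdot 10^{6}$)
$\left(Z - 1469\right) \left(2650 + 3056\right) = \left(\frac{282282586500}{61567} - 1469\right) \left(2650 + 3056\right) = \frac{282192144577}{61567} \cdot 5706 = \frac{1610188376956362}{61567}$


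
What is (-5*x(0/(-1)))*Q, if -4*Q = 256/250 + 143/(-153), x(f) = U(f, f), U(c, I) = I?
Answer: 0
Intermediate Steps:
x(f) = f
Q = -1709/76500 (Q = -(256/250 + 143/(-153))/4 = -(256*(1/250) + 143*(-1/153))/4 = -(128/125 - 143/153)/4 = -¼*1709/19125 = -1709/76500 ≈ -0.022340)
(-5*x(0/(-1)))*Q = -0/(-1)*(-1709/76500) = -0*(-1)*(-1709/76500) = -5*0*(-1709/76500) = 0*(-1709/76500) = 0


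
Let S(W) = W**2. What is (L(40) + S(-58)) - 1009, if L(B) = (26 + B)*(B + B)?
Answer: 7635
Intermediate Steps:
L(B) = 2*B*(26 + B) (L(B) = (26 + B)*(2*B) = 2*B*(26 + B))
(L(40) + S(-58)) - 1009 = (2*40*(26 + 40) + (-58)**2) - 1009 = (2*40*66 + 3364) - 1009 = (5280 + 3364) - 1009 = 8644 - 1009 = 7635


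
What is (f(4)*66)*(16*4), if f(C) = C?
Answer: 16896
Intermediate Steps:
(f(4)*66)*(16*4) = (4*66)*(16*4) = 264*64 = 16896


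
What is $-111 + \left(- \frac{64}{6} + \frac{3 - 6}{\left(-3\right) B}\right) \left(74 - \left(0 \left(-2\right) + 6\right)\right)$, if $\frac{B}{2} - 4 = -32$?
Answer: $- \frac{35177}{42} \approx -837.55$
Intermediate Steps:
$B = -56$ ($B = 8 + 2 \left(-32\right) = 8 - 64 = -56$)
$-111 + \left(- \frac{64}{6} + \frac{3 - 6}{\left(-3\right) B}\right) \left(74 - \left(0 \left(-2\right) + 6\right)\right) = -111 + \left(- \frac{64}{6} + \frac{3 - 6}{\left(-3\right) \left(-56\right)}\right) \left(74 - \left(0 \left(-2\right) + 6\right)\right) = -111 + \left(\left(-64\right) \frac{1}{6} + \frac{3 - 6}{168}\right) \left(74 - \left(0 + 6\right)\right) = -111 + \left(- \frac{32}{3} - \frac{1}{56}\right) \left(74 - 6\right) = -111 - \frac{30515}{42} = - \frac{35177}{42}$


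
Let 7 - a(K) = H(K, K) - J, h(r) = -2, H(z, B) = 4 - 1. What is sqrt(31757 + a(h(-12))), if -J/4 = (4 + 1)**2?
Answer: sqrt(31661) ≈ 177.94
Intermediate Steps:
H(z, B) = 3
J = -100 (J = -4*(4 + 1)**2 = -4*5**2 = -4*25 = -100)
a(K) = -96 (a(K) = 7 - (3 - 1*(-100)) = 7 - (3 + 100) = 7 - 1*103 = 7 - 103 = -96)
sqrt(31757 + a(h(-12))) = sqrt(31757 - 96) = sqrt(31661)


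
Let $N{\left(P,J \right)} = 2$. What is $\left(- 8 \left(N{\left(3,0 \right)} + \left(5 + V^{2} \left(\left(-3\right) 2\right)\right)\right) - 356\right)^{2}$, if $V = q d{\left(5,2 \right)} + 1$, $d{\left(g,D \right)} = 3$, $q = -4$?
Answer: $29116816$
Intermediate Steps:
$V = -11$ ($V = \left(-4\right) 3 + 1 = -12 + 1 = -11$)
$\left(- 8 \left(N{\left(3,0 \right)} + \left(5 + V^{2} \left(\left(-3\right) 2\right)\right)\right) - 356\right)^{2} = \left(- 8 \left(2 + \left(5 + \left(-11\right)^{2} \left(\left(-3\right) 2\right)\right)\right) - 356\right)^{2} = \left(- 8 \left(2 + \left(5 + 121 \left(-6\right)\right)\right) - 356\right)^{2} = \left(- 8 \left(2 + \left(5 - 726\right)\right) - 356\right)^{2} = \left(- 8 \left(2 - 721\right) - 356\right)^{2} = \left(\left(-8\right) \left(-719\right) - 356\right)^{2} = \left(5752 - 356\right)^{2} = 5396^{2} = 29116816$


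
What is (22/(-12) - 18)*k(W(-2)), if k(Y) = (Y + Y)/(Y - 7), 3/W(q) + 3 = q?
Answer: -119/38 ≈ -3.1316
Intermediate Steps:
W(q) = 3/(-3 + q)
k(Y) = 2*Y/(-7 + Y) (k(Y) = (2*Y)/(-7 + Y) = 2*Y/(-7 + Y))
(22/(-12) - 18)*k(W(-2)) = (22/(-12) - 18)*(2*(3/(-3 - 2))/(-7 + 3/(-3 - 2))) = (22*(-1/12) - 18)*(2*(3/(-5))/(-7 + 3/(-5))) = (-11/6 - 18)*(2*(3*(-⅕))/(-7 + 3*(-⅕))) = -119*(-3)/(3*5*(-7 - ⅗)) = -119*(-3)/(3*5*(-38/5)) = -119*(-3)*(-5)/(3*5*38) = -119/6*3/19 = -119/38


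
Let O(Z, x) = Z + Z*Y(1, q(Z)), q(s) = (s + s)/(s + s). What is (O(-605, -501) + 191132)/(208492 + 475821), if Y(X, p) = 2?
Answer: 189317/684313 ≈ 0.27665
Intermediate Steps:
q(s) = 1 (q(s) = (2*s)/((2*s)) = (2*s)*(1/(2*s)) = 1)
O(Z, x) = 3*Z (O(Z, x) = Z + Z*2 = Z + 2*Z = 3*Z)
(O(-605, -501) + 191132)/(208492 + 475821) = (3*(-605) + 191132)/(208492 + 475821) = (-1815 + 191132)/684313 = 189317*(1/684313) = 189317/684313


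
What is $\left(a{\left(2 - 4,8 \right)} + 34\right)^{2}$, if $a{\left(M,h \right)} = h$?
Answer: $1764$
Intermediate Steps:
$\left(a{\left(2 - 4,8 \right)} + 34\right)^{2} = \left(8 + 34\right)^{2} = 42^{2} = 1764$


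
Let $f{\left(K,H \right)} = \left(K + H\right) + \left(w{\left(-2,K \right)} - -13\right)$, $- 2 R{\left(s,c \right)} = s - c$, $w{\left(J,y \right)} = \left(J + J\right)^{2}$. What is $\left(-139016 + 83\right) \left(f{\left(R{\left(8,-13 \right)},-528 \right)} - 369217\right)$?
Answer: $\frac{102734423649}{2} \approx 5.1367 \cdot 10^{10}$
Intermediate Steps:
$w{\left(J,y \right)} = 4 J^{2}$ ($w{\left(J,y \right)} = \left(2 J\right)^{2} = 4 J^{2}$)
$R{\left(s,c \right)} = \frac{c}{2} - \frac{s}{2}$ ($R{\left(s,c \right)} = - \frac{s - c}{2} = \frac{c}{2} - \frac{s}{2}$)
$f{\left(K,H \right)} = 29 + H + K$ ($f{\left(K,H \right)} = \left(K + H\right) - \left(-13 - 4 \left(-2\right)^{2}\right) = \left(H + K\right) + \left(4 \cdot 4 + 13\right) = \left(H + K\right) + \left(16 + 13\right) = \left(H + K\right) + 29 = 29 + H + K$)
$\left(-139016 + 83\right) \left(f{\left(R{\left(8,-13 \right)},-528 \right)} - 369217\right) = \left(-139016 + 83\right) \left(\left(29 - 528 + \left(\frac{1}{2} \left(-13\right) - 4\right)\right) - 369217\right) = - 138933 \left(\left(29 - 528 - \frac{21}{2}\right) - 369217\right) = - 138933 \left(- \frac{1019}{2} - 369217\right) = \left(-138933\right) \left(- \frac{739453}{2}\right) = \frac{102734423649}{2}$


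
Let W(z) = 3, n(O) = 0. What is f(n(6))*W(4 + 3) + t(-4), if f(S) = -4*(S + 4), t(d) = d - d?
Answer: -48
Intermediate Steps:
t(d) = 0
f(S) = -16 - 4*S (f(S) = -4*(4 + S) = -16 - 4*S)
f(n(6))*W(4 + 3) + t(-4) = (-16 - 4*0)*3 + 0 = (-16 + 0)*3 + 0 = -16*3 + 0 = -48 + 0 = -48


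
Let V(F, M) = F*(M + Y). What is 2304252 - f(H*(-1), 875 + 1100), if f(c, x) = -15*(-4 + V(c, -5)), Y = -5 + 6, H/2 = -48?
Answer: 2298432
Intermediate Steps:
H = -96 (H = 2*(-48) = -96)
Y = 1
V(F, M) = F*(1 + M) (V(F, M) = F*(M + 1) = F*(1 + M))
f(c, x) = 60 + 60*c (f(c, x) = -15*(-4 + c*(1 - 5)) = -15*(-4 + c*(-4)) = -15*(-4 - 4*c) = 60 + 60*c)
2304252 - f(H*(-1), 875 + 1100) = 2304252 - (60 + 60*(-96*(-1))) = 2304252 - (60 + 60*96) = 2304252 - (60 + 5760) = 2304252 - 1*5820 = 2304252 - 5820 = 2298432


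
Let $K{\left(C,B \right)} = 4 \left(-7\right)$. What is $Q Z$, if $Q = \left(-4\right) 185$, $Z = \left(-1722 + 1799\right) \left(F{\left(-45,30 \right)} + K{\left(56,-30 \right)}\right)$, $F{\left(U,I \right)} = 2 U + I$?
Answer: $5014240$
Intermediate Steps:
$K{\left(C,B \right)} = -28$
$F{\left(U,I \right)} = I + 2 U$
$Z = -6776$ ($Z = \left(-1722 + 1799\right) \left(\left(30 + 2 \left(-45\right)\right) - 28\right) = 77 \left(\left(30 - 90\right) - 28\right) = 77 \left(-60 - 28\right) = 77 \left(-88\right) = -6776$)
$Q = -740$
$Q Z = \left(-740\right) \left(-6776\right) = 5014240$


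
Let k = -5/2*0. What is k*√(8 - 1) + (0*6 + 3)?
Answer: 3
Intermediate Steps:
k = 0 (k = -5*½*0 = -5/2*0 = 0)
k*√(8 - 1) + (0*6 + 3) = 0*√(8 - 1) + (0*6 + 3) = 0*√7 + (0 + 3) = 0 + 3 = 3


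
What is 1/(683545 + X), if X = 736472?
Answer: 1/1420017 ≈ 7.0422e-7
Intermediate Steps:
1/(683545 + X) = 1/(683545 + 736472) = 1/1420017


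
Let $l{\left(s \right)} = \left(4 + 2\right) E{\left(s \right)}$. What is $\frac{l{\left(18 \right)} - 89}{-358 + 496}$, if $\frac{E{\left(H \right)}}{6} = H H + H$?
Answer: $\frac{12223}{138} \approx 88.573$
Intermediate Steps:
$E{\left(H \right)} = 6 H + 6 H^{2}$ ($E{\left(H \right)} = 6 \left(H H + H\right) = 6 \left(H^{2} + H\right) = 6 \left(H + H^{2}\right) = 6 H + 6 H^{2}$)
$l{\left(s \right)} = 36 s \left(1 + s\right)$ ($l{\left(s \right)} = \left(4 + 2\right) 6 s \left(1 + s\right) = 6 \cdot 6 s \left(1 + s\right) = 36 s \left(1 + s\right)$)
$\frac{l{\left(18 \right)} - 89}{-358 + 496} = \frac{36 \cdot 18 \left(1 + 18\right) - 89}{-358 + 496} = \frac{36 \cdot 18 \cdot 19 - 89}{138} = \left(12312 - 89\right) \frac{1}{138} = 12223 \cdot \frac{1}{138} = \frac{12223}{138}$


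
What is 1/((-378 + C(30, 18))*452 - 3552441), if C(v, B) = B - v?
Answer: -1/3728721 ≈ -2.6819e-7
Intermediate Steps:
1/((-378 + C(30, 18))*452 - 3552441) = 1/((-378 + (18 - 1*30))*452 - 3552441) = 1/((-378 + (18 - 30))*452 - 3552441) = 1/((-378 - 12)*452 - 3552441) = 1/(-390*452 - 3552441) = 1/(-176280 - 3552441) = 1/(-3728721) = -1/3728721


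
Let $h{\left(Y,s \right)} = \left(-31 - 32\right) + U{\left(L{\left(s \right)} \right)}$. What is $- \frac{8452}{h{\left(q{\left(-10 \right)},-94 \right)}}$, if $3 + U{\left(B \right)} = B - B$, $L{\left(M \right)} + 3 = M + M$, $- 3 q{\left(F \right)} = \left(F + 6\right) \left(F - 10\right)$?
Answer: $\frac{4226}{33} \approx 128.06$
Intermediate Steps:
$q{\left(F \right)} = - \frac{\left(-10 + F\right) \left(6 + F\right)}{3}$ ($q{\left(F \right)} = - \frac{\left(F + 6\right) \left(F - 10\right)}{3} = - \frac{\left(6 + F\right) \left(-10 + F\right)}{3} = - \frac{\left(-10 + F\right) \left(6 + F\right)}{3}$)
$L{\left(M \right)} = -3 + 2 M$ ($L{\left(M \right)} = -3 + \left(M + M\right) = -3 + 2 M$)
$U{\left(B \right)} = -3$ ($U{\left(B \right)} = -3 + \left(B - B\right) = -3 + 0 = -3$)
$h{\left(Y,s \right)} = -66$ ($h{\left(Y,s \right)} = \left(-31 - 32\right) - 3 = -63 - 3 = -66$)
$- \frac{8452}{h{\left(q{\left(-10 \right)},-94 \right)}} = - \frac{8452}{-66} = \left(-8452\right) \left(- \frac{1}{66}\right) = \frac{4226}{33}$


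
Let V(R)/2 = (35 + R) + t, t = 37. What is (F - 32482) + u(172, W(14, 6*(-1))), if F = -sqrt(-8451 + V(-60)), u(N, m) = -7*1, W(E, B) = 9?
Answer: -32489 - 53*I*sqrt(3) ≈ -32489.0 - 91.799*I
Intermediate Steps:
V(R) = 144 + 2*R (V(R) = 2*((35 + R) + 37) = 2*(72 + R) = 144 + 2*R)
u(N, m) = -7
F = -53*I*sqrt(3) (F = -sqrt(-8451 + (144 + 2*(-60))) = -sqrt(-8451 + (144 - 120)) = -sqrt(-8451 + 24) = -sqrt(-8427) = -53*I*sqrt(3) ≈ -91.799*I)
(F - 32482) + u(172, W(14, 6*(-1))) = (-53*I*sqrt(3) - 32482) - 7 = (-32482 - 53*I*sqrt(3)) - 7 = -32489 - 53*I*sqrt(3)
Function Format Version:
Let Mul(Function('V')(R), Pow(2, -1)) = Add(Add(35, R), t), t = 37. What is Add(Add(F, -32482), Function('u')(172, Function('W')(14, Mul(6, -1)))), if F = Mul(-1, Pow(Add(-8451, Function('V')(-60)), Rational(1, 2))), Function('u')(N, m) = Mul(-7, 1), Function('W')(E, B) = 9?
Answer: Add(-32489, Mul(-53, I, Pow(3, Rational(1, 2)))) ≈ Add(-32489., Mul(-91.799, I))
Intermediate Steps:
Function('V')(R) = Add(144, Mul(2, R)) (Function('V')(R) = Mul(2, Add(Add(35, R), 37)) = Mul(2, Add(72, R)) = Add(144, Mul(2, R)))
Function('u')(N, m) = -7
F = Mul(-53, I, Pow(3, Rational(1, 2))) (F = Mul(-1, Pow(Add(-8451, Add(144, Mul(2, -60))), Rational(1, 2))) = Mul(-1, Pow(Add(-8451, Add(144, -120)), Rational(1, 2))) = Mul(-1, Pow(Add(-8451, 24), Rational(1, 2))) = Mul(-1, Pow(-8427, Rational(1, 2))) = Mul(-1, Mul(53, I, Pow(3, Rational(1, 2)))) = Mul(-53, I, Pow(3, Rational(1, 2))) ≈ Mul(-91.799, I))
Add(Add(F, -32482), Function('u')(172, Function('W')(14, Mul(6, -1)))) = Add(Add(Mul(-53, I, Pow(3, Rational(1, 2))), -32482), -7) = Add(Add(-32482, Mul(-53, I, Pow(3, Rational(1, 2)))), -7) = Add(-32489, Mul(-53, I, Pow(3, Rational(1, 2))))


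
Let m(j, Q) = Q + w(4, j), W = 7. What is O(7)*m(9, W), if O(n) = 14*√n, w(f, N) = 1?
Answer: 112*√7 ≈ 296.32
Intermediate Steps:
m(j, Q) = 1 + Q (m(j, Q) = Q + 1 = 1 + Q)
O(7)*m(9, W) = (14*√7)*(1 + 7) = (14*√7)*8 = 112*√7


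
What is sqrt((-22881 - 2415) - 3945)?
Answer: 171*I ≈ 171.0*I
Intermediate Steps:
sqrt((-22881 - 2415) - 3945) = sqrt(-25296 - 3945) = sqrt(-29241) = 171*I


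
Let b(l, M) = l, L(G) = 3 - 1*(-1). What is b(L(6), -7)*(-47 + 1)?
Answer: -184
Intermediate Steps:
L(G) = 4 (L(G) = 3 + 1 = 4)
b(L(6), -7)*(-47 + 1) = 4*(-47 + 1) = 4*(-46) = -184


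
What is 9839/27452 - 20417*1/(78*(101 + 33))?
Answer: -28603141/17933019 ≈ -1.5950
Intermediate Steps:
9839/27452 - 20417*1/(78*(101 + 33)) = 9839*(1/27452) - 20417/(78*134) = 9839/27452 - 20417/10452 = -28603141/17933019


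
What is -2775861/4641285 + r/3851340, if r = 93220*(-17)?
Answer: -27342446204/27083585715 ≈ -1.0096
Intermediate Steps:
r = -1584740
-2775861/4641285 + r/3851340 = -2775861/4641285 - 1584740/3851340 = -2775861*1/4641285 - 1584740*1/3851340 = -84117/140645 - 79237/192567 = -27342446204/27083585715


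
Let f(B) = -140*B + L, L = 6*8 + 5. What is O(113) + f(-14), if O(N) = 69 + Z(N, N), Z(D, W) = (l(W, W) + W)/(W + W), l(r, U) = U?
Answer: 2083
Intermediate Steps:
L = 53 (L = 48 + 5 = 53)
f(B) = 53 - 140*B (f(B) = -140*B + 53 = 53 - 140*B)
Z(D, W) = 1 (Z(D, W) = (W + W)/(W + W) = (2*W)/((2*W)) = (2*W)*(1/(2*W)) = 1)
O(N) = 70 (O(N) = 69 + 1 = 70)
O(113) + f(-14) = 70 + (53 - 140*(-14)) = 70 + (53 + 1960) = 70 + 2013 = 2083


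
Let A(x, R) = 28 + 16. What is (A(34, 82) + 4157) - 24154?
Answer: -19953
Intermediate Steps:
A(x, R) = 44
(A(34, 82) + 4157) - 24154 = (44 + 4157) - 24154 = 4201 - 24154 = -19953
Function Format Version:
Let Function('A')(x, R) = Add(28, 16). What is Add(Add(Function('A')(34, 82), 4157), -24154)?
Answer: -19953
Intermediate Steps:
Function('A')(x, R) = 44
Add(Add(Function('A')(34, 82), 4157), -24154) = Add(Add(44, 4157), -24154) = Add(4201, -24154) = -19953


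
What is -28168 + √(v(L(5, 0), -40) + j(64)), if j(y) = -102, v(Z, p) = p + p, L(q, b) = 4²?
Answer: -28168 + I*√182 ≈ -28168.0 + 13.491*I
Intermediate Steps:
L(q, b) = 16
v(Z, p) = 2*p
-28168 + √(v(L(5, 0), -40) + j(64)) = -28168 + √(2*(-40) - 102) = -28168 + √(-80 - 102) = -28168 + √(-182) = -28168 + I*√182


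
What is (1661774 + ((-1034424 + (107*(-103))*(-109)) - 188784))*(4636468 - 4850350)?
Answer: -350735467110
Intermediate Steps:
(1661774 + ((-1034424 + (107*(-103))*(-109)) - 188784))*(4636468 - 4850350) = (1661774 + ((-1034424 - 11021*(-109)) - 188784))*(-213882) = (1661774 + ((-1034424 + 1201289) - 188784))*(-213882) = (1661774 + (166865 - 188784))*(-213882) = (1661774 - 21919)*(-213882) = 1639855*(-213882) = -350735467110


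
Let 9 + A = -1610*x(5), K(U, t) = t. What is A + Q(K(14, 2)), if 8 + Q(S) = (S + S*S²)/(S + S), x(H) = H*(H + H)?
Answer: -161029/2 ≈ -80515.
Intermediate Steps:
x(H) = 2*H² (x(H) = H*(2*H) = 2*H²)
Q(S) = -8 + (S + S³)/(2*S) (Q(S) = -8 + (S + S*S²)/(S + S) = -8 + (S + S³)/((2*S)) = -8 + (S + S³)*(1/(2*S)) = -8 + (S + S³)/(2*S))
A = -80509 (A = -9 - 3220*5² = -9 - 3220*25 = -9 - 1610*50 = -9 - 80500 = -80509)
A + Q(K(14, 2)) = -80509 + (-15/2 + (½)*2²) = -80509 + (-15/2 + (½)*4) = -80509 + (-15/2 + 2) = -80509 - 11/2 = -161029/2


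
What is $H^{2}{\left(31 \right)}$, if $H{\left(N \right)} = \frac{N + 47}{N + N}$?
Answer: $\frac{1521}{961} \approx 1.5827$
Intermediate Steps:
$H{\left(N \right)} = \frac{47 + N}{2 N}$
$H^{2}{\left(31 \right)} = \left(\frac{47 + 31}{2 \cdot 31}\right)^{2} = \left(\frac{1}{2} \cdot \frac{1}{31} \cdot 78\right)^{2} = \left(\frac{39}{31}\right)^{2} = \frac{1521}{961}$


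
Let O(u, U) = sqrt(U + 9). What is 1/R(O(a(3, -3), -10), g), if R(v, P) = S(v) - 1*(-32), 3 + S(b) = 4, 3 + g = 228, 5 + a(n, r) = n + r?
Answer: 1/33 ≈ 0.030303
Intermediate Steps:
a(n, r) = -5 + n + r (a(n, r) = -5 + (n + r) = -5 + n + r)
g = 225 (g = -3 + 228 = 225)
S(b) = 1 (S(b) = -3 + 4 = 1)
O(u, U) = sqrt(9 + U)
R(v, P) = 33 (R(v, P) = 1 - 1*(-32) = 1 + 32 = 33)
1/R(O(a(3, -3), -10), g) = 1/33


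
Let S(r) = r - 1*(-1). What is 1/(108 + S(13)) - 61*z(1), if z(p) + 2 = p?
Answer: 7443/122 ≈ 61.008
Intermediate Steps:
S(r) = 1 + r (S(r) = r + 1 = 1 + r)
z(p) = -2 + p
1/(108 + S(13)) - 61*z(1) = 1/(108 + (1 + 13)) - 61*(-2 + 1) = 1/(108 + 14) - 61*(-1) = 1/122 + 61 = 7443/122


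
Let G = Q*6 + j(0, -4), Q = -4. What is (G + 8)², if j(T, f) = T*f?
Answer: 256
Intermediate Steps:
G = -24 (G = -4*6 + 0*(-4) = -24 + 0 = -24)
(G + 8)² = (-24 + 8)² = (-16)² = 256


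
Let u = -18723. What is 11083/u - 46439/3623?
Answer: -909631106/67833429 ≈ -13.410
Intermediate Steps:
11083/u - 46439/3623 = 11083/(-18723) - 46439/3623 = 11083*(-1/18723) - 46439*1/3623 = -11083/18723 - 46439/3623 = -909631106/67833429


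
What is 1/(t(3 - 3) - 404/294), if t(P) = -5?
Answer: -147/937 ≈ -0.15688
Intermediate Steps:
1/(t(3 - 3) - 404/294) = 1/(-5 - 404/294) = 1/(-5 - 404*1/294) = 1/(-5 - 202/147) = 1/(-937/147) = -147/937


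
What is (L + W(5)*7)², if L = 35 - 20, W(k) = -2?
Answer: 1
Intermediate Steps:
L = 15
(L + W(5)*7)² = (15 - 2*7)² = (15 - 14)² = 1² = 1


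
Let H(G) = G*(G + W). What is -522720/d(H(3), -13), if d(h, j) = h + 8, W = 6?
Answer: -104544/7 ≈ -14935.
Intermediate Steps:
H(G) = G*(6 + G) (H(G) = G*(G + 6) = G*(6 + G))
d(h, j) = 8 + h
-522720/d(H(3), -13) = -522720/(8 + 3*(6 + 3)) = -522720/(8 + 3*9) = -522720/(8 + 27) = -522720/35 = -3872*27/7 = -104544/7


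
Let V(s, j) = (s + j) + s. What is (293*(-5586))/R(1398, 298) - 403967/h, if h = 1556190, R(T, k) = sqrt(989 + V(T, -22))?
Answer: -403967/1556190 - 1636698*sqrt(3763)/3763 ≈ -26681.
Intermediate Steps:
V(s, j) = j + 2*s (V(s, j) = (j + s) + s = j + 2*s)
R(T, k) = sqrt(967 + 2*T) (R(T, k) = sqrt(989 + (-22 + 2*T)) = sqrt(967 + 2*T))
(293*(-5586))/R(1398, 298) - 403967/h = (293*(-5586))/(sqrt(967 + 2*1398)) - 403967/1556190 = -1636698/sqrt(967 + 2796) - 403967*1/1556190 = -1636698*sqrt(3763)/3763 - 403967/1556190 = -403967/1556190 - 1636698*sqrt(3763)/3763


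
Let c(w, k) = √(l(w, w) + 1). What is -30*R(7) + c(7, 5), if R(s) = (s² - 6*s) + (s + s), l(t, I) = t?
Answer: -630 + 2*√2 ≈ -627.17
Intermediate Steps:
R(s) = s² - 4*s (R(s) = (s² - 6*s) + 2*s = s² - 4*s)
c(w, k) = √(1 + w) (c(w, k) = √(w + 1) = √(1 + w))
-30*R(7) + c(7, 5) = -210*(-4 + 7) + √(1 + 7) = -210*3 + √8 = -30*21 + 2*√2 = -630 + 2*√2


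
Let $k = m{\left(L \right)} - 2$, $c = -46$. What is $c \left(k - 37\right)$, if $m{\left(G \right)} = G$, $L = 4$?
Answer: $1610$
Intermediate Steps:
$k = 2$ ($k = 4 - 2 = 2$)
$c \left(k - 37\right) = - 46 \left(2 - 37\right) = \left(-46\right) \left(-35\right) = 1610$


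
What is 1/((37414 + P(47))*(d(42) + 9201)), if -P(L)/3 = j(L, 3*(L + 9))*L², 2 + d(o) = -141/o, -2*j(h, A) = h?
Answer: 28/49731489483 ≈ 5.6302e-10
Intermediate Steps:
j(h, A) = -h/2
d(o) = -2 - 141/o
P(L) = 3*L³/2 (P(L) = -3*(-L/2)*L² = -(-3)*L³/2 = 3*L³/2)
1/((37414 + P(47))*(d(42) + 9201)) = 1/((37414 + (3/2)*47³)*((-2 - 141/42) + 9201)) = 1/((37414 + (3/2)*103823)*((-2 - 141*1/42) + 9201)) = 1/((37414 + 311469/2)*((-2 - 47/14) + 9201)) = 1/(386297*(-75/14 + 9201)/2) = 1/((386297/2)*(128739/14)) = 1/(49731489483/28) = 28/49731489483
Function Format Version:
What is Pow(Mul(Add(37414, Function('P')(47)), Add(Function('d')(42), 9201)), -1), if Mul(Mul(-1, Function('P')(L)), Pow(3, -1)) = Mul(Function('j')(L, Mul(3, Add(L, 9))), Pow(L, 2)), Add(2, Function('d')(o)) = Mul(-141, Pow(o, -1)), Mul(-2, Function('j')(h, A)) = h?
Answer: Rational(28, 49731489483) ≈ 5.6302e-10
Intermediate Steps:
Function('j')(h, A) = Mul(Rational(-1, 2), h)
Function('d')(o) = Add(-2, Mul(-141, Pow(o, -1)))
Function('P')(L) = Mul(Rational(3, 2), Pow(L, 3)) (Function('P')(L) = Mul(-3, Mul(Mul(Rational(-1, 2), L), Pow(L, 2))) = Mul(-3, Mul(Rational(-1, 2), Pow(L, 3))) = Mul(Rational(3, 2), Pow(L, 3)))
Pow(Mul(Add(37414, Function('P')(47)), Add(Function('d')(42), 9201)), -1) = Pow(Mul(Add(37414, Mul(Rational(3, 2), Pow(47, 3))), Add(Add(-2, Mul(-141, Pow(42, -1))), 9201)), -1) = Pow(Mul(Add(37414, Mul(Rational(3, 2), 103823)), Add(Add(-2, Mul(-141, Rational(1, 42))), 9201)), -1) = Pow(Mul(Add(37414, Rational(311469, 2)), Add(Add(-2, Rational(-47, 14)), 9201)), -1) = Pow(Mul(Rational(386297, 2), Add(Rational(-75, 14), 9201)), -1) = Pow(Mul(Rational(386297, 2), Rational(128739, 14)), -1) = Pow(Rational(49731489483, 28), -1) = Rational(28, 49731489483)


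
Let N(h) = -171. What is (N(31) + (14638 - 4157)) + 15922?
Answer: 26232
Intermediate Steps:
(N(31) + (14638 - 4157)) + 15922 = (-171 + (14638 - 4157)) + 15922 = (-171 + 10481) + 15922 = 10310 + 15922 = 26232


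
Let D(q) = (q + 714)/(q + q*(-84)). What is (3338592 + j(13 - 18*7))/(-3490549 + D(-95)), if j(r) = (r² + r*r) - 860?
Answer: -4419897325/4587163041 ≈ -0.96354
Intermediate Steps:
D(q) = -(714 + q)/(83*q) (D(q) = (714 + q)/(q - 84*q) = (714 + q)/((-83*q)) = (714 + q)*(-1/(83*q)) = -(714 + q)/(83*q))
j(r) = -860 + 2*r² (j(r) = (r² + r²) - 860 = 2*r² - 860 = -860 + 2*r²)
(3338592 + j(13 - 18*7))/(-3490549 + D(-95)) = (3338592 + (-860 + 2*(13 - 18*7)²))/(-3490549 + (1/83)*(-714 - 1*(-95))/(-95)) = (3338592 + (-860 + 2*(13 - 126)²))/(-3490549 + (1/83)*(-1/95)*(-714 + 95)) = (3338592 + (-860 + 2*(-113)²))/(-3490549 + (1/83)*(-1/95)*(-619)) = (3338592 + (-860 + 2*12769))/(-3490549 + 619/7885) = (3338592 + (-860 + 25538))/(-27522978246/7885) = (3338592 + 24678)*(-7885/27522978246) = 3363270*(-7885/27522978246) = -4419897325/4587163041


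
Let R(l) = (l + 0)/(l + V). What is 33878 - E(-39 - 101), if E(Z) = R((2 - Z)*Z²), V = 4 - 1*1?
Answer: 94286568034/2783203 ≈ 33877.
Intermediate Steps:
V = 3 (V = 4 - 1 = 3)
R(l) = l/(3 + l) (R(l) = (l + 0)/(l + 3) = l/(3 + l))
E(Z) = Z²*(2 - Z)/(3 + Z²*(2 - Z)) (E(Z) = ((2 - Z)*Z²)/(3 + (2 - Z)*Z²) = (Z²*(2 - Z))/(3 + Z²*(2 - Z)) = Z²*(2 - Z)/(3 + Z²*(2 - Z)))
33878 - E(-39 - 101) = 33878 - (-39 - 101)²*(-2 + (-39 - 101))/(-3 + (-39 - 101)²*(-2 + (-39 - 101))) = 33878 - (-140)²*(-2 - 140)/(-3 + (-140)²*(-2 - 140)) = 33878 - 19600*(-142)/(-3 + 19600*(-142)) = 33878 - 19600*(-142)/(-3 - 2783200) = 33878 - 19600*(-142)/(-2783203) = 33878 - 19600*(-1)*(-142)/2783203 = 33878 - 1*2783200/2783203 = 33878 - 2783200/2783203 = 94286568034/2783203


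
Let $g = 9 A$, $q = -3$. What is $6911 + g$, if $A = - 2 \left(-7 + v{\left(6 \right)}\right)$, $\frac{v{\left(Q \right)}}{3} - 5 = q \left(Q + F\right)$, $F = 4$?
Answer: $8387$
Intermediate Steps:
$v{\left(Q \right)} = -21 - 9 Q$ ($v{\left(Q \right)} = 15 + 3 \left(- 3 \left(Q + 4\right)\right) = 15 + 3 \left(- 3 \left(4 + Q\right)\right) = 15 + 3 \left(-12 - 3 Q\right) = 15 - \left(36 + 9 Q\right) = -21 - 9 Q$)
$A = 164$ ($A = - 2 \left(-7 - 75\right) = \left(-2\right) \left(-82\right) = 164$)
$g = 1476$ ($g = 9 \cdot 164 = 1476$)
$6911 + g = 6911 + 1476 = 8387$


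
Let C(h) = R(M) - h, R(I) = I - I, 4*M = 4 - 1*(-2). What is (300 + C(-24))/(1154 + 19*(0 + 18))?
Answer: 81/374 ≈ 0.21658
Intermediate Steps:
M = 3/2 (M = (4 - 1*(-2))/4 = (4 + 2)/4 = (¼)*6 = 3/2 ≈ 1.5000)
R(I) = 0
C(h) = -h (C(h) = 0 - h = -h)
(300 + C(-24))/(1154 + 19*(0 + 18)) = (300 - 1*(-24))/(1154 + 19*(0 + 18)) = (300 + 24)/(1154 + 19*18) = 324/(1154 + 342) = 324/1496 = (1/1496)*324 = 81/374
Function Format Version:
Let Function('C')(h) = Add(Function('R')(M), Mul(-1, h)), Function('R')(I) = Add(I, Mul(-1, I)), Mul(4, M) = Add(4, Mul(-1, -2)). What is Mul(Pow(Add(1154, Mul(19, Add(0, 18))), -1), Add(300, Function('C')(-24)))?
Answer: Rational(81, 374) ≈ 0.21658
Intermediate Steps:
M = Rational(3, 2) (M = Mul(Rational(1, 4), Add(4, Mul(-1, -2))) = Mul(Rational(1, 4), Add(4, 2)) = Mul(Rational(1, 4), 6) = Rational(3, 2) ≈ 1.5000)
Function('R')(I) = 0
Function('C')(h) = Mul(-1, h) (Function('C')(h) = Add(0, Mul(-1, h)) = Mul(-1, h))
Mul(Pow(Add(1154, Mul(19, Add(0, 18))), -1), Add(300, Function('C')(-24))) = Mul(Pow(Add(1154, Mul(19, Add(0, 18))), -1), Add(300, Mul(-1, -24))) = Mul(Pow(Add(1154, Mul(19, 18)), -1), Add(300, 24)) = Mul(Pow(Add(1154, 342), -1), 324) = Mul(Pow(1496, -1), 324) = Mul(Rational(1, 1496), 324) = Rational(81, 374)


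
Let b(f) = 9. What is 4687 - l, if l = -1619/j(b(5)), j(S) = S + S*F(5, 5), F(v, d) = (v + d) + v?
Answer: 676547/144 ≈ 4698.2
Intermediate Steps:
F(v, d) = d + 2*v (F(v, d) = (d + v) + v = d + 2*v)
j(S) = 16*S (j(S) = S + S*(5 + 2*5) = S + S*(5 + 10) = S + S*15 = S + 15*S = 16*S)
l = -1619/144 (l = -1619/(16*9) = -1619/144 ≈ -11.243)
4687 - l = 4687 - 1*(-1619/144) = 4687 + 1619/144 = 676547/144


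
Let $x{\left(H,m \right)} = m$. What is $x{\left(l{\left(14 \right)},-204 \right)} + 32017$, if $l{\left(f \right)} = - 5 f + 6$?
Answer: $31813$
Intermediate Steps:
$l{\left(f \right)} = 6 - 5 f$
$x{\left(l{\left(14 \right)},-204 \right)} + 32017 = -204 + 32017 = 31813$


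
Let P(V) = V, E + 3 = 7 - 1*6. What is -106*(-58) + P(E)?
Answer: 6146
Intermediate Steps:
E = -2 (E = -3 + (7 - 1*6) = -3 + (7 - 6) = -3 + 1 = -2)
-106*(-58) + P(E) = -106*(-58) - 2 = 6148 - 2 = 6146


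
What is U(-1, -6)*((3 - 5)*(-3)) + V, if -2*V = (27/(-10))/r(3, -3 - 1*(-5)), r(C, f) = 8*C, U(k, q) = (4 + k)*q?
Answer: -17271/160 ≈ -107.94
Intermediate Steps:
U(k, q) = q*(4 + k)
V = 9/160 (V = -27/(-10)/(2*(8*3)) = -27*(-⅒)/(2*24) = -(-27)/(20*24) = -½*(-9/80) = 9/160 ≈ 0.056250)
U(-1, -6)*((3 - 5)*(-3)) + V = (-6*(4 - 1))*((3 - 5)*(-3)) + 9/160 = (-6*3)*(-2*(-3)) + 9/160 = -18*6 + 9/160 = -108 + 9/160 = -17271/160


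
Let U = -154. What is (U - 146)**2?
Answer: 90000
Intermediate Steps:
(U - 146)**2 = (-154 - 146)**2 = (-300)**2 = 90000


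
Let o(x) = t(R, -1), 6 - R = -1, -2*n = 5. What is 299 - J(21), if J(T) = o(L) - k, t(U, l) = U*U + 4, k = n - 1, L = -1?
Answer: 485/2 ≈ 242.50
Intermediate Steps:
n = -5/2 (n = -½*5 = -5/2 ≈ -2.5000)
R = 7 (R = 6 - 1*(-1) = 6 + 1 = 7)
k = -7/2 (k = -5/2 - 1 = -7/2 ≈ -3.5000)
t(U, l) = 4 + U² (t(U, l) = U² + 4 = 4 + U²)
o(x) = 53 (o(x) = 4 + 7² = 4 + 49 = 53)
J(T) = 113/2 (J(T) = 53 - 1*(-7/2) = 53 + 7/2 = 113/2)
299 - J(21) = 299 - 1*113/2 = 299 - 113/2 = 485/2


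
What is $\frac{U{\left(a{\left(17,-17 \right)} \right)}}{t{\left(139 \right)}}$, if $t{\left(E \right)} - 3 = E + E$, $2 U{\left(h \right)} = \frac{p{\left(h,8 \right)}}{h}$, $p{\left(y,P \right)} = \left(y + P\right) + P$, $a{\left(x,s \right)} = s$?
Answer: $\frac{1}{9554} \approx 0.00010467$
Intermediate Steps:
$p{\left(y,P \right)} = y + 2 P$ ($p{\left(y,P \right)} = \left(P + y\right) + P = y + 2 P$)
$U{\left(h \right)} = \frac{16 + h}{2 h}$ ($U{\left(h \right)} = \frac{\left(h + 2 \cdot 8\right) \frac{1}{h}}{2} = \frac{\left(h + 16\right) \frac{1}{h}}{2} = \frac{\left(16 + h\right) \frac{1}{h}}{2} = \frac{\frac{1}{h} \left(16 + h\right)}{2} = \frac{16 + h}{2 h}$)
$t{\left(E \right)} = 3 + 2 E$ ($t{\left(E \right)} = 3 + \left(E + E\right) = 3 + 2 E$)
$\frac{U{\left(a{\left(17,-17 \right)} \right)}}{t{\left(139 \right)}} = \frac{\frac{1}{2} \frac{1}{-17} \left(16 - 17\right)}{3 + 2 \cdot 139} = \frac{\frac{1}{2} \left(- \frac{1}{17}\right) \left(-1\right)}{3 + 278} = \frac{1}{34 \cdot 281} = \frac{1}{34} \cdot \frac{1}{281} = \frac{1}{9554}$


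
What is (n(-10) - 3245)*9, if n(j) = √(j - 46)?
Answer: -29205 + 18*I*√14 ≈ -29205.0 + 67.35*I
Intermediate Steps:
n(j) = √(-46 + j)
(n(-10) - 3245)*9 = (√(-46 - 10) - 3245)*9 = (√(-56) - 3245)*9 = (2*I*√14 - 3245)*9 = (-3245 + 2*I*√14)*9 = -29205 + 18*I*√14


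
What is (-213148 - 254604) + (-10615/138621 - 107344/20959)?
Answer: -1359001902194737/2905357539 ≈ -4.6776e+5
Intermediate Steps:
(-213148 - 254604) + (-10615/138621 - 107344/20959) = -467752 + (-10615*1/138621 - 107344*1/20959) = -467752 + (-10615/138621 - 107344/20959) = -467752 - 15102612409/2905357539 = -1359001902194737/2905357539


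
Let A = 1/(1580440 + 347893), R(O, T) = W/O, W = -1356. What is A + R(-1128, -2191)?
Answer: 217901723/181263302 ≈ 1.2021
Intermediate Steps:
R(O, T) = -1356/O
A = 1/1928333 ≈ 5.1858e-7
A + R(-1128, -2191) = 1/1928333 - 1356/(-1128) = 1/1928333 - 1356*(-1/1128) = 1/1928333 + 113/94 = 217901723/181263302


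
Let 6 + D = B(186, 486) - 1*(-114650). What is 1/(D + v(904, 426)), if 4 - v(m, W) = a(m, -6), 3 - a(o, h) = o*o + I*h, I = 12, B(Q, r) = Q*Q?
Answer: 1/966385 ≈ 1.0348e-6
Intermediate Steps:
B(Q, r) = Q²
a(o, h) = 3 - o² - 12*h (a(o, h) = 3 - (o*o + 12*h) = 3 - (o² + 12*h) = 3 + (-o² - 12*h) = 3 - o² - 12*h)
v(m, W) = -71 + m² (v(m, W) = 4 - (3 - m² - 12*(-6)) = 4 - (3 - m² + 72) = 4 - (75 - m²) = 4 + (-75 + m²) = -71 + m²)
D = 149240 (D = -6 + (186² - 1*(-114650)) = -6 + (34596 + 114650) = -6 + 149246 = 149240)
1/(D + v(904, 426)) = 1/(149240 + (-71 + 904²)) = 1/(149240 + (-71 + 817216)) = 1/(149240 + 817145) = 1/966385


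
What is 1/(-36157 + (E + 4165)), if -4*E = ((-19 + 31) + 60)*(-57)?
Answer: -1/30966 ≈ -3.2293e-5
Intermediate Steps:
E = 1026 (E = -((-19 + 31) + 60)*(-57)/4 = -(12 + 60)*(-57)/4 = -18*(-57) = -¼*(-4104) = 1026)
1/(-36157 + (E + 4165)) = 1/(-36157 + (1026 + 4165)) = 1/(-36157 + 5191) = 1/(-30966) = -1/30966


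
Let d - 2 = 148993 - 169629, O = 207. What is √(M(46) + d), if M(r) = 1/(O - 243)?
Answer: 5*I*√29713/6 ≈ 143.65*I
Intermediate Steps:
d = -20634 (d = 2 + (148993 - 169629) = 2 - 20636 = -20634)
M(r) = -1/36 (M(r) = 1/(207 - 243) = 1/(-36) = -1/36)
√(M(46) + d) = √(-1/36 - 20634) = √(-742825/36) = 5*I*√29713/6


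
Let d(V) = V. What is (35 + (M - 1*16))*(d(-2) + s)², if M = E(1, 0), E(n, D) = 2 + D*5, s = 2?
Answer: 0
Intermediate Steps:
E(n, D) = 2 + 5*D
M = 2 (M = 2 + 5*0 = 2 + 0 = 2)
(35 + (M - 1*16))*(d(-2) + s)² = (35 + (2 - 1*16))*(-2 + 2)² = (35 + (2 - 16))*0² = (35 - 14)*0 = 21*0 = 0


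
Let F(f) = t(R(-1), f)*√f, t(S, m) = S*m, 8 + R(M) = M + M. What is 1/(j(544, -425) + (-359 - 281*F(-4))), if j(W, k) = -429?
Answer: -197/126492836 + 1405*I/31623209 ≈ -1.5574e-6 + 4.4429e-5*I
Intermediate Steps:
R(M) = -8 + 2*M (R(M) = -8 + (M + M) = -8 + 2*M)
F(f) = -10*f^(3/2) (F(f) = ((-8 + 2*(-1))*f)*√f = ((-8 - 2)*f)*√f = (-10*f)*√f = -10*f^(3/2))
1/(j(544, -425) + (-359 - 281*F(-4))) = 1/(-429 + (-359 - (-2810)*(-4)^(3/2))) = 1/(-429 + (-359 - (-2810)*(-8*I))) = 1/(-429 + (-359 - 22480*I)) = 1/(-788 - 22480*I) = (-788 + 22480*I)/505971344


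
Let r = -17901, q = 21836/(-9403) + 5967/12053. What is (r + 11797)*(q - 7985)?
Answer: 325013561818064/6666727 ≈ 4.8752e+7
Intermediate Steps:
q = -12181271/6666727 (q = 21836*(-1/9403) + 5967*(1/12053) = -21836/9403 + 351/709 = -12181271/6666727 ≈ -1.8272)
(r + 11797)*(q - 7985) = (-17901 + 11797)*(-12181271/6666727 - 7985) = -6104*(-53245996366/6666727) = 325013561818064/6666727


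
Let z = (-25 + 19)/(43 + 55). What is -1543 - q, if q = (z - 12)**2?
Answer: -4054024/2401 ≈ -1688.5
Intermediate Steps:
z = -3/49 (z = -6/98 = -6*1/98 = -3/49 ≈ -0.061224)
q = 349281/2401 (q = (-3/49 - 12)**2 = (-591/49)**2 = 349281/2401 ≈ 145.47)
-1543 - q = -1543 - 1*349281/2401 = -1543 - 349281/2401 = -4054024/2401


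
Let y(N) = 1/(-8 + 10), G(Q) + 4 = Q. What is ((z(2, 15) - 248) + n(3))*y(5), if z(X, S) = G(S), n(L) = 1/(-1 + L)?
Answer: -473/4 ≈ -118.25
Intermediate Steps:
G(Q) = -4 + Q
z(X, S) = -4 + S
y(N) = ½ (y(N) = 1/2 = ½)
((z(2, 15) - 248) + n(3))*y(5) = (((-4 + 15) - 248) + 1/(-1 + 3))*(½) = ((11 - 248) + 1/2)*(½) = (-237 + ½)*(½) = -473/2*½ = -473/4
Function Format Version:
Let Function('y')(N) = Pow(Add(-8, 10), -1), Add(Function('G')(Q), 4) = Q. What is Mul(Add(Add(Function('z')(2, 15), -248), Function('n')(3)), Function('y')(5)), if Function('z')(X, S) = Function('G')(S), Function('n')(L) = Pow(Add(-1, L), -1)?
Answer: Rational(-473, 4) ≈ -118.25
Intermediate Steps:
Function('G')(Q) = Add(-4, Q)
Function('z')(X, S) = Add(-4, S)
Function('y')(N) = Rational(1, 2) (Function('y')(N) = Pow(2, -1) = Rational(1, 2))
Mul(Add(Add(Function('z')(2, 15), -248), Function('n')(3)), Function('y')(5)) = Mul(Add(Add(Add(-4, 15), -248), Pow(Add(-1, 3), -1)), Rational(1, 2)) = Mul(Add(Add(11, -248), Pow(2, -1)), Rational(1, 2)) = Mul(Add(-237, Rational(1, 2)), Rational(1, 2)) = Mul(Rational(-473, 2), Rational(1, 2)) = Rational(-473, 4)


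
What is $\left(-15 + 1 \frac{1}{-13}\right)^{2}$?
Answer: $\frac{38416}{169} \approx 227.31$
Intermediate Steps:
$\left(-15 + 1 \frac{1}{-13}\right)^{2} = \left(-15 + 1 \left(- \frac{1}{13}\right)\right)^{2} = \left(-15 - \frac{1}{13}\right)^{2} = \left(- \frac{196}{13}\right)^{2} = \frac{38416}{169}$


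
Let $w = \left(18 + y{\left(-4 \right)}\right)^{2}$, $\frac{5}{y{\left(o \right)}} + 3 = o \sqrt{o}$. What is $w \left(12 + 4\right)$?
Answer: $\frac{26972816}{5329} + \frac{1662720 i}{5329} \approx 5061.5 + 312.01 i$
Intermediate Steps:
$y{\left(o \right)} = \frac{5}{-3 + o^{\frac{3}{2}}}$ ($y{\left(o \right)} = \frac{5}{-3 + o \sqrt{o}} = \frac{5}{-3 + o^{\frac{3}{2}}}$)
$w = \left(18 + \frac{5 \left(-3 + 8 i\right)}{73}\right)^{2}$ ($w = \left(18 + \frac{5}{-3 + \left(-4\right)^{\frac{3}{2}}}\right)^{2} = \left(18 + \frac{5}{-3 - 8 i}\right)^{2} = \left(18 + 5 \frac{-3 + 8 i}{73}\right)^{2} = \left(18 + \frac{5 \left(-3 + 8 i\right)}{73}\right)^{2} \approx 316.34 + 19.501 i$)
$w \left(12 + 4\right) = \left(\frac{1685801}{5329} + \frac{103920 i}{5329}\right) \left(12 + 4\right) = \left(\frac{1685801}{5329} + \frac{103920 i}{5329}\right) 16 = \frac{26972816}{5329} + \frac{1662720 i}{5329}$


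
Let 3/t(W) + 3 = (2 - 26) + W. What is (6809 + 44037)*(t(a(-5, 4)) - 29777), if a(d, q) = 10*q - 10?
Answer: -1513990496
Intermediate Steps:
a(d, q) = -10 + 10*q
t(W) = 3/(-27 + W) (t(W) = 3/(-3 + ((2 - 26) + W)) = 3/(-3 + (-24 + W)) = 3/(-27 + W))
(6809 + 44037)*(t(a(-5, 4)) - 29777) = (6809 + 44037)*(3/(-27 + (-10 + 10*4)) - 29777) = 50846*(3/(-27 + (-10 + 40)) - 29777) = 50846*(3/(-27 + 30) - 29777) = 50846*(3/3 - 29777) = 50846*(3*(⅓) - 29777) = 50846*(1 - 29777) = 50846*(-29776) = -1513990496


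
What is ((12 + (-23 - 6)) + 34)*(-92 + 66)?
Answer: -442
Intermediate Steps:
((12 + (-23 - 6)) + 34)*(-92 + 66) = ((12 - 29) + 34)*(-26) = (-17 + 34)*(-26) = 17*(-26) = -442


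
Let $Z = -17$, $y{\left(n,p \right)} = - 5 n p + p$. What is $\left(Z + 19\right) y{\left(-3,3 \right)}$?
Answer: $96$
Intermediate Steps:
$y{\left(n,p \right)} = p - 5 n p$ ($y{\left(n,p \right)} = - 5 n p + p = p - 5 n p$)
$\left(Z + 19\right) y{\left(-3,3 \right)} = \left(-17 + 19\right) 3 \left(1 - -15\right) = 2 \cdot 3 \left(1 + 15\right) = 2 \cdot 3 \cdot 16 = 2 \cdot 48 = 96$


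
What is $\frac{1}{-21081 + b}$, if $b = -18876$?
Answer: $- \frac{1}{39957} \approx -2.5027 \cdot 10^{-5}$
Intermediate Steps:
$\frac{1}{-21081 + b} = \frac{1}{-21081 - 18876} = \frac{1}{-39957} = - \frac{1}{39957}$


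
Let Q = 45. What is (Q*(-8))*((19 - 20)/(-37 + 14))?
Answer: -360/23 ≈ -15.652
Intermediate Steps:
(Q*(-8))*((19 - 20)/(-37 + 14)) = (45*(-8))*((19 - 20)/(-37 + 14)) = -(-360)/(-23) = -(-360)*(-1)/23 = -360*1/23 = -360/23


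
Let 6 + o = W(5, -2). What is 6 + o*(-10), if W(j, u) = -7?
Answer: 136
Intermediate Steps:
o = -13 (o = -6 - 7 = -13)
6 + o*(-10) = 6 - 13*(-10) = 6 + 130 = 136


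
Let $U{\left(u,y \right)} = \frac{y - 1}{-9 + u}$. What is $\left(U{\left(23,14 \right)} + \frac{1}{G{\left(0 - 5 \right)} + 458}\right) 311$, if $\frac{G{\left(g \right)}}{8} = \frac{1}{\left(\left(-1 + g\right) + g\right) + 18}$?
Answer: $\frac{3256170}{11249} \approx 289.46$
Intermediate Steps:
$U{\left(u,y \right)} = \frac{-1 + y}{-9 + u}$
$G{\left(g \right)} = \frac{8}{17 + 2 g}$ ($G{\left(g \right)} = \frac{8}{\left(\left(-1 + g\right) + g\right) + 18} = \frac{8}{\left(-1 + 2 g\right) + 18} = \frac{8}{17 + 2 g}$)
$\left(U{\left(23,14 \right)} + \frac{1}{G{\left(0 - 5 \right)} + 458}\right) 311 = \left(\frac{-1 + 14}{-9 + 23} + \frac{1}{\frac{8}{17 + 2 \left(0 - 5\right)} + 458}\right) 311 = \left(\frac{1}{14} \cdot 13 + \frac{1}{\frac{8}{17 + 2 \left(0 - 5\right)} + 458}\right) 311 = \left(\frac{1}{14} \cdot 13 + \frac{1}{\frac{8}{17 + 2 \left(-5\right)} + 458}\right) 311 = \left(\frac{13}{14} + \frac{1}{\frac{8}{17 - 10} + 458}\right) 311 = \left(\frac{13}{14} + \frac{1}{\frac{8}{7} + 458}\right) 311 = \left(\frac{13}{14} + \frac{1}{\frac{3214}{7}}\right) 311 = \left(\frac{13}{14} + \frac{7}{3214}\right) 311 = \frac{10470}{11249} \cdot 311 = \frac{3256170}{11249}$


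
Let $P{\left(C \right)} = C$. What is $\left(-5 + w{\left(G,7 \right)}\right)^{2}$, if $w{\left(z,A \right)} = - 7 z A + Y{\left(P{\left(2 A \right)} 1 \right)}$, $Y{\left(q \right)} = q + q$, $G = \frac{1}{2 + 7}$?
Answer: $\frac{24964}{81} \approx 308.2$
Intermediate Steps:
$G = \frac{1}{9} \approx 0.11111$
$Y{\left(q \right)} = 2 q$
$w{\left(z,A \right)} = 4 A - 7 A z$ ($w{\left(z,A \right)} = - 7 z A + 2 \cdot 2 A 1 = - 7 A z + 2 \cdot 2 A = - 7 A z + 4 A = 4 A - 7 A z$)
$\left(-5 + w{\left(G,7 \right)}\right)^{2} = \left(-5 + 7 \left(4 - \frac{7}{9}\right)\right)^{2} = \left(-5 + 7 \cdot \frac{29}{9}\right)^{2} = \left(-5 + \frac{203}{9}\right)^{2} = \left(\frac{158}{9}\right)^{2} = \frac{24964}{81}$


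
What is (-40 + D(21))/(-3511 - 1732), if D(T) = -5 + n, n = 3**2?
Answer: 36/5243 ≈ 0.0068663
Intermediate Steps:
n = 9
D(T) = 4 (D(T) = -5 + 9 = 4)
(-40 + D(21))/(-3511 - 1732) = (-40 + 4)/(-3511 - 1732) = -36/(-5243) = -36*(-1/5243) = 36/5243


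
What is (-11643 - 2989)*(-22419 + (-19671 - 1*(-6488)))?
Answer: 520928464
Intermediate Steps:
(-11643 - 2989)*(-22419 + (-19671 - 1*(-6488))) = -14632*(-22419 + (-19671 + 6488)) = -14632*(-22419 - 13183) = -14632*(-35602) = 520928464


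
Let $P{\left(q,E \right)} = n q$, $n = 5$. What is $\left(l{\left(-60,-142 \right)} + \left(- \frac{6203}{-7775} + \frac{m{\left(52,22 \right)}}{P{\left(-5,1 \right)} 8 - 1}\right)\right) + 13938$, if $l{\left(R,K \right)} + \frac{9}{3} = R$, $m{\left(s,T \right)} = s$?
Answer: $\frac{21684345628}{1562775} \approx 13876.0$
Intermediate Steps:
$l{\left(R,K \right)} = -3 + R$
$P{\left(q,E \right)} = 5 q$
$\left(l{\left(-60,-142 \right)} + \left(- \frac{6203}{-7775} + \frac{m{\left(52,22 \right)}}{P{\left(-5,1 \right)} 8 - 1}\right)\right) + 13938 = \left(\left(-3 - 60\right) + \left(- \frac{6203}{-7775} + \frac{52}{5 \left(-5\right) 8 - 1}\right)\right) + 13938 = \left(-63 + \left(\left(-6203\right) \left(- \frac{1}{7775}\right) + \frac{52}{\left(-25\right) 8 - 1}\right)\right) + 13938 = \left(-63 + \left(\frac{6203}{7775} + \frac{52}{-200 - 1}\right)\right) + 13938 = \left(-63 + \left(\frac{6203}{7775} + \frac{52}{-201}\right)\right) + 13938 = \left(-63 + \left(\frac{6203}{7775} + 52 \left(- \frac{1}{201}\right)\right)\right) + 13938 = \left(-63 + \left(\frac{6203}{7775} - \frac{52}{201}\right)\right) + 13938 = \left(-63 + \frac{842503}{1562775}\right) + 13938 = - \frac{97612322}{1562775} + 13938 = \frac{21684345628}{1562775}$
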